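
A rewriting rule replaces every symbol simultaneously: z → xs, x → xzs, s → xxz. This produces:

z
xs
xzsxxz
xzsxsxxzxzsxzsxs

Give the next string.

xzsxsxxzxzsxxzxzsxzsxsxzsxsxxzxzsxsxxzxzsxxz

φ(xzsxsxxzxzsxzsxs) expands symbol-by-symbol to xzs xs xxz xzs xxz xzs xzs xs xzs xs xxz xzs xs xxz xzs xxz; joining the 16 pieces gives the next term.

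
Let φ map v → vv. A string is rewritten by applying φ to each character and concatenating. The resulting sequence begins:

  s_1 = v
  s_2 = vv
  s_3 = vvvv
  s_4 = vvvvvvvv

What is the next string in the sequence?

vvvvvvvvvvvvvvvv

Rewriting each symbol of vvvvvvvv: v→vv, v→vv, v→vv, v→vv, v→vv, v→vv, v→vv, v→vv, which concatenates to vv vv vv vv vv vv vv vv.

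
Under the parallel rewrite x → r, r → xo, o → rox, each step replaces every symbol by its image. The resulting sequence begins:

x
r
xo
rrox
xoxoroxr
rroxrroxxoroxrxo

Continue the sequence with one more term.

φ(rroxrroxxoroxrxo) expands symbol-by-symbol to xo xo rox r xo xo rox r r rox xo rox r xo r rox; joining the 16 pieces gives the next term.

xoxoroxrxoxoroxrrroxxoroxrxorrox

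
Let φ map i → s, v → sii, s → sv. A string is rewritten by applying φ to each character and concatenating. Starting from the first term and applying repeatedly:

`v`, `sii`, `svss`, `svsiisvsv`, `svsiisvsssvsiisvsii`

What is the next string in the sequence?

φ(svsiisvsssvsiisvsii) expands symbol-by-symbol to sv sii sv s s sv sii sv sv sv sii sv s s sv sii sv s s; joining the 19 pieces gives the next term.

svsiisvsssvsiisvsvsvsiisvsssvsiisvss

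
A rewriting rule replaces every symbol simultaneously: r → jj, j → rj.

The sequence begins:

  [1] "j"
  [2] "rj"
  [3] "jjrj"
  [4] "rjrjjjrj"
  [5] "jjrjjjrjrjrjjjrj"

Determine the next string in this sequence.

φ(jjrjjjrjrjrjjjrj) expands symbol-by-symbol to rj rj jj rj rj rj jj rj jj rj jj rj rj rj jj rj; joining the 16 pieces gives the next term.

rjrjjjrjrjrjjjrjjjrjjjrjrjrjjjrj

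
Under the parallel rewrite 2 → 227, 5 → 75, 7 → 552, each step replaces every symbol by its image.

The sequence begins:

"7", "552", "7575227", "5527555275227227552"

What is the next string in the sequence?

7575227552757575227552752272275522272275527575227

Applying the rule to each of the 19 symbols of 5527555275227227552 gives the pieces 75 75 227 552 75 75 75 227 552 75 227 227 552 227 227 552 75 75 227, which concatenate to the answer.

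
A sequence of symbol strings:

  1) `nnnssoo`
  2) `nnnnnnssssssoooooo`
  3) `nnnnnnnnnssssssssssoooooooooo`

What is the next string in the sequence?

nnnnnnnnnnnnssssssssssssssoooooooooooooo

The n-th term is 3n n's then 4n-2 s's then 4n-2 o's (n = 1, 2, …).
Setting n = 4 gives 12, 14, 14 characters in each block.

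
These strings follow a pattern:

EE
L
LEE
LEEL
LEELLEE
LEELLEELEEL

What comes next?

LEELLEELEELLEELLEE

This is a Fibonacci-style word recurrence s(k) = s(k−1)·s(k−2): e.g. L·EE = LEE.
The next term joins LEELLEELEEL and LEELLEE.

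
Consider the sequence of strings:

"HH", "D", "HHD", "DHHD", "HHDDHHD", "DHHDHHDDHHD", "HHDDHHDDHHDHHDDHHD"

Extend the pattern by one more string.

DHHDHHDDHHDHHDDHHDDHHDHHDDHHD

This is a Fibonacci-style word recurrence s(k) = s(k−2)·s(k−1): e.g. HH·D = HHD.
The next term joins DHHDHHDDHHD and HHDDHHDDHHDHHDDHHD.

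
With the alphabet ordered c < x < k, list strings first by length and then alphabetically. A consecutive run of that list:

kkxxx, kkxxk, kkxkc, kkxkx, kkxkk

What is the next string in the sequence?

Find the rightmost character of kkxkk below k, bump it to the next letter, and reset everything to its right to c.

kkkcc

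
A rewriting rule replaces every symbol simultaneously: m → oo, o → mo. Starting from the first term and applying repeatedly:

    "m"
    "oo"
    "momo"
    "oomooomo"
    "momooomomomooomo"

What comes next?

φ(momooomomomooomo) expands symbol-by-symbol to oo mo oo mo mo mo oo mo oo mo oo mo mo mo oo mo; joining the 16 pieces gives the next term.

oomooomomomooomooomooomomomooomo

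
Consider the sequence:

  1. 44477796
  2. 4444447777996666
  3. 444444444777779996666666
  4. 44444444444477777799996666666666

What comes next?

Term n consists of 3n 4's, followed by n+2 7's, followed by n 9's, followed by 3n-2 6's (n = 1, 2, …).
Setting n = 5 gives 15, 7, 5, 13 characters in each block.

4444444444444447777777999996666666666666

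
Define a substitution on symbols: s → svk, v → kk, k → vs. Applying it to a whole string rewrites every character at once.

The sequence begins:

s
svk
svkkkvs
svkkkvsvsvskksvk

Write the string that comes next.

Rewriting the 16 symbols of svkkkvsvsvskksvk one by one yields svk kk vs vs vs kk svk kk svk kk svk vs vs svk kk vs; concatenated:

svkkkvsvsvskksvkkksvkkksvkvsvssvkkkvs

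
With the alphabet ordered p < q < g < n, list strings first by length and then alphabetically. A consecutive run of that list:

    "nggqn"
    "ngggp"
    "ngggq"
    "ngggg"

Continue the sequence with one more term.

ngggn

Find the rightmost character of ngggg below n, bump it to the next letter, and reset everything to its right to p.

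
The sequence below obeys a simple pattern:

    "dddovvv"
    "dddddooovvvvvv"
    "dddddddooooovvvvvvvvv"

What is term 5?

Term n consists of 2n+1 d's, followed by 2n-1 o's, followed by 3n v's (n = 1, 2, …).
For term 5, n = 5, so the run lengths are 11, 9, 15.

dddddddddddooooooooovvvvvvvvvvvvvvv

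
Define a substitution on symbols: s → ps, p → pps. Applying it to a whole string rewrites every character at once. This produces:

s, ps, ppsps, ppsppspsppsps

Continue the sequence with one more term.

Rewriting the 13 symbols of ppsppspsppsps one by one yields pps pps ps pps pps ps pps ps pps pps ps pps ps; concatenated:

ppsppspsppsppspsppspsppsppspsppsps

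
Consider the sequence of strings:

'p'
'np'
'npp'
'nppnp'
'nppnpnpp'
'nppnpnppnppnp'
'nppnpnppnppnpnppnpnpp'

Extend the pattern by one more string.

Each term (from the third on) is the previous term followed by the one before it: term 3 = np·p = npp.
Continuing: nppnpnppnppnpnppnpnpp · nppnpnppnppnp gives term 8.

nppnpnppnppnpnppnpnppnppnpnppnppnp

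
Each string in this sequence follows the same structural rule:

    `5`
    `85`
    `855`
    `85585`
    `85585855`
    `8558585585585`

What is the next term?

855858558558585585855

This is a Fibonacci-style word recurrence s(k) = s(k−1)·s(k−2): e.g. 85·5 = 855.
So term 7 is 8558585585585·85585855.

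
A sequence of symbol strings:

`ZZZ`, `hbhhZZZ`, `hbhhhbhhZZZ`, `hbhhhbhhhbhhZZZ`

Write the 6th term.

Every step adds hbhh at the front: s(k+1) = hbhh·s(k).
From hbhhhbhhhbhhZZZ, 2 further steps: hbhhhbhhhbhhZZZ → hbhhhbhhhbhhhbhhZZZ → (answer).

hbhhhbhhhbhhhbhhhbhhZZZ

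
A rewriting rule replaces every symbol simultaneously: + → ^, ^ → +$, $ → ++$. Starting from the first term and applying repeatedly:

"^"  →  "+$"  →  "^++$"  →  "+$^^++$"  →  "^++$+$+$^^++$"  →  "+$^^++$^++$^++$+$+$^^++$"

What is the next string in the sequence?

Replace each of the 24 characters of +$^^++$^++$^++$+$+$^^++$ in place — ^ ++$ +$ +$ ^ ^ ++$ +$ ^ ^ ++$ +$ ^ ^ ++$ ^ ++$ ^ ++$ +$ +$ ^ ^ ++$ — and concatenate.

^++$+$+$^^++$+$^^++$+$^^++$^++$^++$+$+$^^++$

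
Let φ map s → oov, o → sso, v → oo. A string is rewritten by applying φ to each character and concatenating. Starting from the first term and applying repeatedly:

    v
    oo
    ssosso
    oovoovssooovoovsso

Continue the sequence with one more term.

φ(oovoovssooovoovsso) expands symbol-by-symbol to sso sso oo sso sso oo oov oov sso sso sso oo sso sso oo oov oov sso; joining the 18 pieces gives the next term.

ssossooossossooooovoovssossossooossossooooovoovsso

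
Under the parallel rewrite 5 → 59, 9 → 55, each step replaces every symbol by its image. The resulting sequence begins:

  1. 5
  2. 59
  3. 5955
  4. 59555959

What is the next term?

Expanding 59555959: 5→59, 9→55, 5→59, 5→59, 5→59, 9→55, 5→59, 9→55. Concatenated: 59 55 59 59 59 55 59 55.

5955595959555955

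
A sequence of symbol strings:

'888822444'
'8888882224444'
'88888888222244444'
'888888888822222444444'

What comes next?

Each string has the form 8^{2n+2} 2^{n+1} 4^{n+2} (n = 1, 2, …).
Setting n = 5 gives 12, 6, 7 characters in each block.

8888888888882222224444444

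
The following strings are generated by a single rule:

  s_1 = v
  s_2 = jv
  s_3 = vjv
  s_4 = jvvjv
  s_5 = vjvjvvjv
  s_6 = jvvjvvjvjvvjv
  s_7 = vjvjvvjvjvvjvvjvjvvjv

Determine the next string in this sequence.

From term 3 onward, concatenate the second-to-last term with the last: v·jv = vjv, jv·vjv = jvvjv, …
So term 8 is jvvjvvjvjvvjv·vjvjvvjvjvvjvvjvjvvjv.

jvvjvvjvjvvjvvjvjvvjvjvvjvvjvjvvjv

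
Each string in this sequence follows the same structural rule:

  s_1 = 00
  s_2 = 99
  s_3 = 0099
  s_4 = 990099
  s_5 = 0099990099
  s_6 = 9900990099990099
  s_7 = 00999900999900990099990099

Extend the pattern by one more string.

990099009999009900999900999900990099990099

From term 3 onward, concatenate the second-to-last term with the last: 00·99 = 0099, 99·0099 = 990099, …
Continuing: 9900990099990099 · 00999900999900990099990099 gives term 8.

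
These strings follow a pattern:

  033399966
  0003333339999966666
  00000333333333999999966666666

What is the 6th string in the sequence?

Each string has the form 0^{2n-1} 3^{3n} 9^{2n+1} 6^{3n-1} (n = 1, 2, …).
At n = 6 the blocks have lengths 11, 18, 13, 17.

00000000000333333333333333333999999999999966666666666666666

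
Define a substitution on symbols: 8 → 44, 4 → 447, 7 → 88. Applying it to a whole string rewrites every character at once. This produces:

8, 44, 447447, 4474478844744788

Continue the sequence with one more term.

φ(4474478844744788) expands symbol-by-symbol to 447 447 88 447 447 88 44 44 447 447 88 447 447 88 44 44; joining the 16 pieces gives the next term.

4474478844744788444444744788447447884444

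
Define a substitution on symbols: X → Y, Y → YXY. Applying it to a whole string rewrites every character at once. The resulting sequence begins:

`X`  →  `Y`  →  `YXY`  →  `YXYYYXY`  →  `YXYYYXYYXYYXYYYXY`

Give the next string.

Replace each of the 17 characters of YXYYYXYYXYYXYYYXY in place — YXY Y YXY YXY YXY Y YXY YXY Y YXY YXY Y YXY YXY YXY Y YXY — and concatenate.

YXYYYXYYXYYXYYYXYYXYYYXYYXYYYXYYXYYXYYYXY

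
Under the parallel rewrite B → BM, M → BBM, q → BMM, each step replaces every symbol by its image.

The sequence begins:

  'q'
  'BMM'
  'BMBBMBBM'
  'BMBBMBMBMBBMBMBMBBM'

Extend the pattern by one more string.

BMBBMBMBMBBMBMBBMBMBBMBMBMBBMBMBBMBMBBMBMBMBBM

φ(BMBBMBMBMBBMBMBMBBM) expands symbol-by-symbol to BM BBM BM BM BBM BM BBM BM BBM BM BM BBM BM BBM BM BBM BM BM BBM; joining the 19 pieces gives the next term.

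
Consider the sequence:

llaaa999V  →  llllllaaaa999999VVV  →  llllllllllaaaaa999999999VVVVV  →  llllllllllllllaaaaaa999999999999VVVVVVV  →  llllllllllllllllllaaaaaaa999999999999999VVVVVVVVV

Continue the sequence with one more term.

The n-th term is 4n-2 l's then n+2 a's then 3n 9's then 2n-1 V's (n = 1, 2, …).
Setting n = 6 gives 22, 8, 18, 11 characters in each block.

llllllllllllllllllllllaaaaaaaa999999999999999999VVVVVVVVVVV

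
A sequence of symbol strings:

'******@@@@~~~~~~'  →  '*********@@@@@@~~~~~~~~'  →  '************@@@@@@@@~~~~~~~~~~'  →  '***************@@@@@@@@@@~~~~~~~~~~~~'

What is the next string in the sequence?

Each string has the form *^{3n} @^{2n} ~^{2n+2}, where the shown terms are n = 2, 3, 4, 5.
Setting n = 6 gives 18, 12, 14 characters in each block.

******************@@@@@@@@@@@@~~~~~~~~~~~~~~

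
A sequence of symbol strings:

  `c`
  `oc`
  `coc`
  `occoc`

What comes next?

Each term (from the third on) is the two preceding terms concatenated in order: term 3 = c·oc = coc.
So term 5 is coc·occoc.

cococcoc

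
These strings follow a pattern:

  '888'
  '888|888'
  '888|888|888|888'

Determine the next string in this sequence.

888|888|888|888|888|888|888|888

Each string is two copies of the previous one joined by '|'.
One more doubling of 888|888|888|888 gives the answer.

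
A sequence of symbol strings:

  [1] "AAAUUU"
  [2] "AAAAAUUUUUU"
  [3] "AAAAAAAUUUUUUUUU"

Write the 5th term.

Each string has the form A^{2n+1} U^{3n} (n = 1, 2, …).
For term 5, n = 5, so the run lengths are 11, 15.

AAAAAAAAAAAUUUUUUUUUUUUUUU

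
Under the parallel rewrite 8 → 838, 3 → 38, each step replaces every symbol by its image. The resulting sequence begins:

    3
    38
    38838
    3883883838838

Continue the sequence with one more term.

3883883838838838388383883883838838

Replace each of the 13 characters of 3883883838838 in place — 38 838 838 38 838 838 38 838 38 838 838 38 838 — and concatenate.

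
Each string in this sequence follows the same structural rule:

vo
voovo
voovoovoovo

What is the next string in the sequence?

voovoovoovoovoovoovoovo

s(k+1) = s(k)·o·s(k) — each term doubles the last with 'o' between the halves.
So the next term is two copies of voovoovoovo with 'o' between the halves.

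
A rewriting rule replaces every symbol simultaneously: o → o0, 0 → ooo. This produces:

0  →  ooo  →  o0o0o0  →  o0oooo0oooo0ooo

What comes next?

φ(o0oooo0oooo0ooo) expands symbol-by-symbol to o0 ooo o0 o0 o0 o0 ooo o0 o0 o0 o0 ooo o0 o0 o0; joining the 15 pieces gives the next term.

o0oooo0o0o0o0oooo0o0o0o0oooo0o0o0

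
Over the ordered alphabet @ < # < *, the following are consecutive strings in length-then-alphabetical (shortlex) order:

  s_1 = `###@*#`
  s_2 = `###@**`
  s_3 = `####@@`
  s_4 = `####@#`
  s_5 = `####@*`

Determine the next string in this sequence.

#####@

Treat ####@* as a base-3 numeral over the given alphabet and add one, carrying through any trailing *'s.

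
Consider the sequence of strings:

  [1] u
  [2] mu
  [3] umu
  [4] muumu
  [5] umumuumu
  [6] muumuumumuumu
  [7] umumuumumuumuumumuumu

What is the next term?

From term 3 onward, concatenate the second-to-last term with the last: u·mu = umu, mu·umu = muumu, …
Continuing: muumuumumuumu · umumuumumuumuumumuumu gives term 8.

muumuumumuumuumumuumumuumuumumuumu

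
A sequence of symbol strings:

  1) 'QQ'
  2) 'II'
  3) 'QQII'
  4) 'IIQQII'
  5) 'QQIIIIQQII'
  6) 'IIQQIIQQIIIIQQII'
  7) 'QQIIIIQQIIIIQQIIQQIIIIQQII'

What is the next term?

IIQQIIQQIIIIQQIIQQIIIIQQIIIIQQIIQQIIIIQQII

Each term (from the third on) is the two preceding terms concatenated in order: term 3 = QQ·II = QQII.
The next term joins IIQQIIQQIIIIQQII and QQIIIIQQIIIIQQIIQQIIIIQQII.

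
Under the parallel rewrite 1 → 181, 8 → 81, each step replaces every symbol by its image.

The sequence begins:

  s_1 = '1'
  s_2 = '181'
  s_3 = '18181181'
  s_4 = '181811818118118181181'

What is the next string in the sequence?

Rewriting the 21 symbols of 181811818118118181181 one by one yields 181 81 181 81 181 181 81 181 81 181 181 81 181 181 81 181 81 181 181 81 181; concatenated:

1818118181181181811818118118181181181811818118118181181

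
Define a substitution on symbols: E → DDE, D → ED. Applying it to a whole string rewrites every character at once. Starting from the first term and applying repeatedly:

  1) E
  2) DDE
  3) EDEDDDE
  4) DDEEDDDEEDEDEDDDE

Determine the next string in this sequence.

Rewriting the 17 symbols of DDEEDDDEEDEDEDDDE one by one yields ED ED DDE DDE ED ED ED DDE DDE ED DDE ED DDE ED ED ED DDE; concatenated:

EDEDDDEDDEEDEDEDDDEDDEEDDDEEDDDEEDEDEDDDE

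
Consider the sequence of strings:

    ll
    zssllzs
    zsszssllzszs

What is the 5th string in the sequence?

s(k+1) = zss·s(k)·zs, so each term gains zss as a prefix and zs as a suffix.
From zsszssllzszs, 2 further steps: zsszssllzszs → zsszsszssllzszszs → (answer).

zsszsszsszssllzszszszs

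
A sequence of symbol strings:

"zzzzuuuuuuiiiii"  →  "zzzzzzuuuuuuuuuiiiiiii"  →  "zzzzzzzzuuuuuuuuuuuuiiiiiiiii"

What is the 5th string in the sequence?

zzzzzzzzzzzzuuuuuuuuuuuuuuuuuuiiiiiiiiiiiii

Term n consists of 2n z's, followed by 3n u's, followed by 2n+1 i's, where the shown terms are n = 2, 3, 4.
At n = 6 the blocks have lengths 12, 18, 13.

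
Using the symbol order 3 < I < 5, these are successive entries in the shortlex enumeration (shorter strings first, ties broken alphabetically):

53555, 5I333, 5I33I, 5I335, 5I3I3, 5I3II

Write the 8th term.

5I353

Stepping forward 2 times from 5I3II: 5I3II → 5I3I5, then the target.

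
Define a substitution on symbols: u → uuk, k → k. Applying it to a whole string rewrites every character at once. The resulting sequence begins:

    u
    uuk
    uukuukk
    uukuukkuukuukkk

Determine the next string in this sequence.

Applying the rule to each of the 15 symbols of uukuukkuukuukkk gives the pieces uuk uuk k uuk uuk k k uuk uuk k uuk uuk k k k, which concatenate to the answer.

uukuukkuukuukkkuukuukkuukuukkkk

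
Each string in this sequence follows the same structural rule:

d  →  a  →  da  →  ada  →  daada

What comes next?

From term 3 onward, concatenate the second-to-last term with the last: d·a = da, a·da = ada, …
The next term joins ada and daada.

adadaada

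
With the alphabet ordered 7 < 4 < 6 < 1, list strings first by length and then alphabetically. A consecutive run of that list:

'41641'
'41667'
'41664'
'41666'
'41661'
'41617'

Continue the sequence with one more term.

41614

Treat 41617 as a base-4 numeral over the given alphabet and add one, carrying through any trailing 1's.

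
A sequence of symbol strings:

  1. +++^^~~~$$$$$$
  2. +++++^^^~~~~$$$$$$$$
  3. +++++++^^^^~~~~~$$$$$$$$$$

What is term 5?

Term n consists of 2n-1 +'s, followed by n ^'s, followed by n+1 ~'s, followed by 2n+2 $'s, where the shown terms are n = 2, 3, 4.
At n = 6 the blocks have lengths 11, 6, 7, 14.

+++++++++++^^^^^^~~~~~~~$$$$$$$$$$$$$$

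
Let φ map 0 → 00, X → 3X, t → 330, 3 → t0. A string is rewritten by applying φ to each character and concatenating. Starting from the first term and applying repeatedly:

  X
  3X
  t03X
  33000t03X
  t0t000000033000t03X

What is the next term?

3300033000000000000000t0t000000033000t03X

Replace each of the 19 characters of t0t000000033000t03X in place — 330 00 330 00 00 00 00 00 00 00 t0 t0 00 00 00 330 00 t0 3X — and concatenate.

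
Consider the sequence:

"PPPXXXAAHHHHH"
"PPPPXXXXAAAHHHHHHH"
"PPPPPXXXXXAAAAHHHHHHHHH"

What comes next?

PPPPPPXXXXXXAAAAAHHHHHHHHHHH

Term n consists of n+1 P's, followed by n+1 X's, followed by n A's, followed by 2n+1 H's, where the shown terms are n = 2, 3, 4.
At n = 5 the blocks have lengths 6, 6, 5, 11.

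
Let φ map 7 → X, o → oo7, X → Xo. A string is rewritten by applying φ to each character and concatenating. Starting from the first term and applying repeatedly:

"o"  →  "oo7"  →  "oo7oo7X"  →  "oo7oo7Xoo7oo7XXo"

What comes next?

oo7oo7Xoo7oo7XXooo7oo7Xoo7oo7XXoXooo7

Replace each of the 16 characters of oo7oo7Xoo7oo7XXo in place — oo7 oo7 X oo7 oo7 X Xo oo7 oo7 X oo7 oo7 X Xo Xo oo7 — and concatenate.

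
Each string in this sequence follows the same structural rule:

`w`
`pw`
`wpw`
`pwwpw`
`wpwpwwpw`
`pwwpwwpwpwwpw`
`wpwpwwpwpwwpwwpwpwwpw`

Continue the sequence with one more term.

pwwpwwpwpwwpwwpwpwwpwpwwpwwpwpwwpw

This is a Fibonacci-style word recurrence s(k) = s(k−2)·s(k−1): e.g. w·pw = wpw.
So term 8 is pwwpwwpwpwwpw·wpwpwwpwpwwpwwpwpwwpw.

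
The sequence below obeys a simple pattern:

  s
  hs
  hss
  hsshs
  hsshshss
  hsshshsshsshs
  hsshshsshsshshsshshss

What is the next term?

Each term (from the third on) is the previous term followed by the one before it: term 3 = hs·s = hss.
The next term joins hsshshsshsshshsshshss and hsshshsshsshs.

hsshshsshsshshsshshsshsshshsshsshs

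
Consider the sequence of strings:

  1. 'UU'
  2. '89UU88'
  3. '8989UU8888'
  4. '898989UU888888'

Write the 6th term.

Every step adds 89 to the front and 88 to the end of the previous string.
From 898989UU888888, 2 further steps: 898989UU888888 → 89898989UU88888888 → (answer).

8989898989UU8888888888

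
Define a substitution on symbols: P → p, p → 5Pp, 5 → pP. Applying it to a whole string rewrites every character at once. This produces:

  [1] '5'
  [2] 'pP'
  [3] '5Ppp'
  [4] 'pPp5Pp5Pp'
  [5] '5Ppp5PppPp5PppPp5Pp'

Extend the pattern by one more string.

pPp5Pp5PppPp5Pp5Ppp5PppPp5Pp5Ppp5PppPp5Pp

φ(5Ppp5PppPp5PppPp5Pp) expands symbol-by-symbol to pP p 5Pp 5Pp pP p 5Pp 5Pp p 5Pp pP p 5Pp 5Pp p 5Pp pP p 5Pp; joining the 19 pieces gives the next term.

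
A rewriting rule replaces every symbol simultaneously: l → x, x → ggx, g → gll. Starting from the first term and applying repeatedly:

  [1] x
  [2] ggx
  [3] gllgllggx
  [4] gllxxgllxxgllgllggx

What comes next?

Rewriting the 19 symbols of gllxxgllxxgllgllggx one by one yields gll x x ggx ggx gll x x ggx ggx gll x x gll x x gll gll ggx; concatenated:

gllxxggxggxgllxxggxggxgllxxgllxxgllgllggx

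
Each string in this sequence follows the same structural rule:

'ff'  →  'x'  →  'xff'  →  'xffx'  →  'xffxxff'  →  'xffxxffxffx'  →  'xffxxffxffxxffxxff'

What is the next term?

This is a Fibonacci-style word recurrence s(k) = s(k−1)·s(k−2): e.g. x·ff = xff.
The next term joins xffxxffxffxxffxxff and xffxxffxffx.

xffxxffxffxxffxxffxffxxffxffx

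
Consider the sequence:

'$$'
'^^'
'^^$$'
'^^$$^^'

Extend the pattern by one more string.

^^$$^^^^$$

From term 3 onward, concatenate the last term with the second-to-last: ^^·$$ = ^^$$, ^^$$·^^ = ^^$$^^, …
Continuing: ^^$$^^ · ^^$$ gives term 5.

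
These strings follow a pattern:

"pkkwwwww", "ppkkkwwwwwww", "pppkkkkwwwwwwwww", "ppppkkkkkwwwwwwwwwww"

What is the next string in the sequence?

The n-th term is n-1 p's then n k's then 2n+1 w's, where the shown terms are n = 2, 3, 4, 5.
For the next term, n = 6, so the run lengths are 5, 6, 13.

pppppkkkkkkwwwwwwwwwwwww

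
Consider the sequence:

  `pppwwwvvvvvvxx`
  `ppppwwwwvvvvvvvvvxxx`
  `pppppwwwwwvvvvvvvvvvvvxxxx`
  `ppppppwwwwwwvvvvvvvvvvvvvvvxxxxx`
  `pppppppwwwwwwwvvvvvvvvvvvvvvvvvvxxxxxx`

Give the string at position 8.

ppppppppppwwwwwwwwwwvvvvvvvvvvvvvvvvvvvvvvvvvvvxxxxxxxxx

Term n consists of n+1 p's, followed by n+1 w's, followed by 3n v's, followed by n x's, where the shown terms are n = 2, 3, 4, 5, 6.
At n = 9 the blocks have lengths 10, 10, 27, 9.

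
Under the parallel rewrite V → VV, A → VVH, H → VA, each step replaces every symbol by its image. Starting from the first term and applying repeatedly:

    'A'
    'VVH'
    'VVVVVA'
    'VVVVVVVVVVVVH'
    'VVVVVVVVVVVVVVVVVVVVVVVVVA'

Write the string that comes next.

φ(VVVVVVVVVVVVVVVVVVVVVVVVVA) expands symbol-by-symbol to VV VV VV VV VV VV VV VV VV VV VV VV VV VV VV VV VV VV VV VV VV VV VV VV VV VVH; joining the 26 pieces gives the next term.

VVVVVVVVVVVVVVVVVVVVVVVVVVVVVVVVVVVVVVVVVVVVVVVVVVVVH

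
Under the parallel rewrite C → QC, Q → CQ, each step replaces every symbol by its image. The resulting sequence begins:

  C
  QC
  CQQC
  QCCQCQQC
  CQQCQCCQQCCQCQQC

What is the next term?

QCCQCQQCCQQCQCCQCQQCQCCQQCCQCQQC

φ(CQQCQCCQQCCQCQQC) expands symbol-by-symbol to QC CQ CQ QC CQ QC QC CQ CQ QC QC CQ QC CQ CQ QC; joining the 16 pieces gives the next term.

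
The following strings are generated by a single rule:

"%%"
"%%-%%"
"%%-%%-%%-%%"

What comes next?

%%-%%-%%-%%-%%-%%-%%-%%

Each string is two copies of the previous one joined by '-'.
One more doubling of %%-%%-%%-%% gives the answer.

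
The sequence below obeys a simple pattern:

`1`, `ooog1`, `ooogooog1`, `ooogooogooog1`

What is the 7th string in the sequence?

The strings grow by a fixed prefix ooog each time.
From ooogooogooog1, 3 further steps: ooogooogooog1 → ooogooogooogooog1 → ooogooogooogooogooog1 → (answer).

ooogooogooogooogooogooog1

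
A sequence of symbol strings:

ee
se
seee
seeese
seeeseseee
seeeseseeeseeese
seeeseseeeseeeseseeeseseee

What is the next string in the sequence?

Each term (from the third on) is the previous term followed by the one before it: term 3 = se·ee = seee.
The next term joins seeeseseeeseeeseseeeseseee and seeeseseeeseeese.

seeeseseeeseeeseseeeseseeeseeeseseeeseeese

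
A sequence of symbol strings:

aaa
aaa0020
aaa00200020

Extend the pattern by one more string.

aaa002000200020

Each term is the previous one with 0020 appended.
So the next term is aaa00200020·0020.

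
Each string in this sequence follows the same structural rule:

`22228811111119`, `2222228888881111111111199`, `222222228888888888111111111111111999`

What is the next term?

Reading off run lengths: 2 runs 4, 6, 8; 8 runs 2, 6, 10; 1 runs 7, 11, 15; 9 runs 1, 2, 3 — each is linear in n (n = 1, 2, …).
Setting n = 4 gives 10, 14, 19, 4 characters in each block.

22222222228888888888888811111111111111111119999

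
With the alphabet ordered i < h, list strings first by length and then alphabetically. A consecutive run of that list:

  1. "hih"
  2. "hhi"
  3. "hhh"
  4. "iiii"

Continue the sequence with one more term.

Find the rightmost character of iiii below h, bump it to the next letter, and reset everything to its right to i.

iiih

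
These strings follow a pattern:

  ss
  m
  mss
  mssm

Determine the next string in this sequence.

Each term (from the third on) is the previous term followed by the one before it: term 3 = m·ss = mss.
Continuing: mssm · mss gives term 5.

mssmmss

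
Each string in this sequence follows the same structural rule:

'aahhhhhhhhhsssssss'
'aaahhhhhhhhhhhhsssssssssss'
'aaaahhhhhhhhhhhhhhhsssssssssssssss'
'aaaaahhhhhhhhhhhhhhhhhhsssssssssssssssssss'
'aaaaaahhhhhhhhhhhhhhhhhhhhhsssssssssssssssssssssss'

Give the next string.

aaaaaaahhhhhhhhhhhhhhhhhhhhhhhhsssssssssssssssssssssssssss

The n-th term is n a's then 3n+3 h's then 4n-1 s's, where the shown terms are n = 2, 3, 4, 5, 6.
Setting n = 7 gives 7, 24, 27 characters in each block.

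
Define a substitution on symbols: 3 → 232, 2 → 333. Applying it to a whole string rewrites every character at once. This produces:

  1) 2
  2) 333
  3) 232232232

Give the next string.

Expanding 232232232: 2→333, 3→232, 2→333, 2→333, 3→232, 2→333, 2→333, 3→232, 2→333. Concatenated: 333 232 333 333 232 333 333 232 333.

333232333333232333333232333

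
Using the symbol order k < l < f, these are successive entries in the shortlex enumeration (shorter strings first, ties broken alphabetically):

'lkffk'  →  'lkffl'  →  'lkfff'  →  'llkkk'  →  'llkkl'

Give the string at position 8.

Advancing 3 positions from llkkl through llkkl → llkkf → llklk reaches term 8.

llkll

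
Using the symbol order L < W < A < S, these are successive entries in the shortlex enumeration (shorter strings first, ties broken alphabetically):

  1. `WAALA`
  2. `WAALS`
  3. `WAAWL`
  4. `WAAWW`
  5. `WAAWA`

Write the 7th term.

Advancing 2 positions from WAAWA through WAAWA → WAAWS reaches term 7.

WAAAL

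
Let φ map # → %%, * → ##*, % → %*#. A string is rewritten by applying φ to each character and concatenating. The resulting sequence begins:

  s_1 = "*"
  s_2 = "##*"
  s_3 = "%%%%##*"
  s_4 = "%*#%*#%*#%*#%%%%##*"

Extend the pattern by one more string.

Applying the rule to each of the 19 symbols of %*#%*#%*#%*#%%%%##* gives the pieces %*# ##* %% %*# ##* %% %*# ##* %% %*# ##* %% %*# %*# %*# %*# %% %% ##*, which concatenate to the answer.

%*###*%%%*###*%%%*###*%%%*###*%%%*#%*#%*#%*#%%%%##*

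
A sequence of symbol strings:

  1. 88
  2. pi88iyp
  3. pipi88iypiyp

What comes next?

Every step adds pi to the front and iyp to the end of the previous string.
So the next term is pi·pipi88iypiyp·iyp.

pipipi88iypiypiyp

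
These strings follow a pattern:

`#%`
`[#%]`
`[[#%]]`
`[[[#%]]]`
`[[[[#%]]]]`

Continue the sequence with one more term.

Every step adds [ to the front and ] to the end of the previous string.
So the next term is [·[[[[#%]]]]·].

[[[[[#%]]]]]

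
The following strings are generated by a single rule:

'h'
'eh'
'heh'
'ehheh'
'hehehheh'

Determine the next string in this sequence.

ehhehhehehheh

This is a Fibonacci-style word recurrence s(k) = s(k−2)·s(k−1): e.g. h·eh = heh.
Continuing: ehheh · hehehheh gives term 6.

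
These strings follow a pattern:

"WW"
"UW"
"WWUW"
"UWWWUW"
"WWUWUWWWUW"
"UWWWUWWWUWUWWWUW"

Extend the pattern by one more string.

WWUWUWWWUWUWWWUWWWUWUWWWUW

From term 3 onward, concatenate the second-to-last term with the last: WW·UW = WWUW, UW·WWUW = UWWWUW, …
Continuing: WWUWUWWWUW · UWWWUWWWUWUWWWUW gives term 7.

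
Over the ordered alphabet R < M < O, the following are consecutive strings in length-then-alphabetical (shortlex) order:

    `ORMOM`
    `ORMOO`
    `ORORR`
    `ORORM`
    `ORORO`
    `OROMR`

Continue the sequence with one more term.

Find the rightmost character of OROMR below O, bump it to the next letter, and reset everything to its right to R.

OROMM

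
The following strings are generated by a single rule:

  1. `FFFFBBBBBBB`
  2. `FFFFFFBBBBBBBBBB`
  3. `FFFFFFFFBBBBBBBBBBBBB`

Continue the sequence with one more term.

The n-th term is 2n F's then 3n+1 B's, where the shown terms are n = 2, 3, 4.
At n = 5 the blocks have lengths 10, 16.

FFFFFFFFFFBBBBBBBBBBBBBBBB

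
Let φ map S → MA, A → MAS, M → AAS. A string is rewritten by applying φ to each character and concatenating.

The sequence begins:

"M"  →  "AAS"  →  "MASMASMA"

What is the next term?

Rewriting each symbol of MASMASMA: M→AAS, A→MAS, S→MA, M→AAS, A→MAS, S→MA, M→AAS, A→MAS, which concatenates to AAS MAS MA AAS MAS MA AAS MAS.

AASMASMAAASMASMAAASMAS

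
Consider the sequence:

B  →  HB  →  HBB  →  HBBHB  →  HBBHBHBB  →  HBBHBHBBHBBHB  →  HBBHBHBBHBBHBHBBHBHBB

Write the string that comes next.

HBBHBHBBHBBHBHBBHBHBBHBBHBHBBHBBHB

This is a Fibonacci-style word recurrence s(k) = s(k−1)·s(k−2): e.g. HB·B = HBB.
So term 8 is HBBHBHBBHBBHBHBBHBHBB·HBBHBHBBHBBHB.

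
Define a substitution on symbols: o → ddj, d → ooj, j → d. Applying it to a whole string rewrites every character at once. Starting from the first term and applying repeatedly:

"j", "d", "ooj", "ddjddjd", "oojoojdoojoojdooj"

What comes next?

ddjddjdddjddjdoojddjddjdddjddjdoojddjddjd

Replace each of the 17 characters of oojoojdoojoojdooj in place — ddj ddj d ddj ddj d ooj ddj ddj d ddj ddj d ooj ddj ddj d — and concatenate.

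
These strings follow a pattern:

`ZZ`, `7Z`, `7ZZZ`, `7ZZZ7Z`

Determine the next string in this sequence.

7ZZZ7Z7ZZZ

This is a Fibonacci-style word recurrence s(k) = s(k−1)·s(k−2): e.g. 7Z·ZZ = 7ZZZ.
The next term joins 7ZZZ7Z and 7ZZZ.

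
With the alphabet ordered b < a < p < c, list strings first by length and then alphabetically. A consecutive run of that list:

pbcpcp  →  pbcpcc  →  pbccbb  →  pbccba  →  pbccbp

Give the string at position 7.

Advancing 2 positions from pbccbp through pbccbp → pbccbc reaches term 7.

pbccab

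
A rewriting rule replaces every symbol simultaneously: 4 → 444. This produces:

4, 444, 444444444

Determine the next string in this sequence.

444444444444444444444444444

Rewriting each symbol of 444444444: 4→444, 4→444, 4→444, 4→444, 4→444, 4→444, 4→444, 4→444, 4→444, which concatenates to 444 444 444 444 444 444 444 444 444.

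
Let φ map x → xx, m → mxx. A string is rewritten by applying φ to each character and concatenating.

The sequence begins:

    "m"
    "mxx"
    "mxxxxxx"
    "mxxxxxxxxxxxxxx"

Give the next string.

mxxxxxxxxxxxxxxxxxxxxxxxxxxxxxx

Replace each of the 15 characters of mxxxxxxxxxxxxxx in place — mxx xx xx xx xx xx xx xx xx xx xx xx xx xx xx — and concatenate.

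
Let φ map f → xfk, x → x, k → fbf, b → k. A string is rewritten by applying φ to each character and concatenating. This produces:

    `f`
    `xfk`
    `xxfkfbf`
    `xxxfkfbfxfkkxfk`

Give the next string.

xxxxfkfbfxfkkxfkxxfkfbffbfxxfkfbf

φ(xxxfkfbfxfkkxfk) expands symbol-by-symbol to x x x xfk fbf xfk k xfk x xfk fbf fbf x xfk fbf; joining the 15 pieces gives the next term.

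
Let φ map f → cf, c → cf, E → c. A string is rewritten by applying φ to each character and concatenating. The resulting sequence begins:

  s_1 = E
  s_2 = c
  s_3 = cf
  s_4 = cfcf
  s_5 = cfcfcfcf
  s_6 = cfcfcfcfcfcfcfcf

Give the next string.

Replace each of the 16 characters of cfcfcfcfcfcfcfcf in place — cf cf cf cf cf cf cf cf cf cf cf cf cf cf cf cf — and concatenate.

cfcfcfcfcfcfcfcfcfcfcfcfcfcfcfcf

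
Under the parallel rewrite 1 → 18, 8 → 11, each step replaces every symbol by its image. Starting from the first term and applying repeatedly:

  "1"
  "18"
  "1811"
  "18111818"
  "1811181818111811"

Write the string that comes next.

φ(1811181818111811) expands symbol-by-symbol to 18 11 18 18 18 11 18 11 18 11 18 18 18 11 18 18; joining the 16 pieces gives the next term.

18111818181118111811181818111818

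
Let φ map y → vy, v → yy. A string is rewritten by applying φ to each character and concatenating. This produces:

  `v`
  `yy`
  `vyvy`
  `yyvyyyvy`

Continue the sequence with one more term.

vyvyyyvyvyvyyyvy

Apply φ to yyvyyyvy symbol by symbol: y→vy, y→vy, v→yy, y→vy, y→vy, y→vy, v→yy, y→vy; joined: vy vy yy vy vy vy yy vy.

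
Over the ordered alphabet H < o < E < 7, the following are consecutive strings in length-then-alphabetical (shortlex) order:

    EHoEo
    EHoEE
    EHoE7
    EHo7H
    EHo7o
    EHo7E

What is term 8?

Advancing 2 positions from EHo7E through EHo7E → EHo77 reaches term 8.

EHEHH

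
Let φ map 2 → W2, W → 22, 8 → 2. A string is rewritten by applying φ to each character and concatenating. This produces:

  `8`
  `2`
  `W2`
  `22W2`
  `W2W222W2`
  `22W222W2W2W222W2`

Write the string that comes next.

W2W222W2W2W222W222W222W2W2W222W2

φ(22W222W2W2W222W2) expands symbol-by-symbol to W2 W2 22 W2 W2 W2 22 W2 22 W2 22 W2 W2 W2 22 W2; joining the 16 pieces gives the next term.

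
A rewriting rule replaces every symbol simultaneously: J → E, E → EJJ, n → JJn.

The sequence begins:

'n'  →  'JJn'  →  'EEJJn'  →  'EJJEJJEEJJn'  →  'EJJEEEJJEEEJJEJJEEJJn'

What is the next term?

EJJEEEJJEJJEJJEEEJJEJJEJJEEEJJEEEJJEJJEEJJn

Replace each of the 21 characters of EJJEEEJJEEEJJEJJEEJJn in place — EJJ E E EJJ EJJ EJJ E E EJJ EJJ EJJ E E EJJ E E EJJ EJJ E E JJn — and concatenate.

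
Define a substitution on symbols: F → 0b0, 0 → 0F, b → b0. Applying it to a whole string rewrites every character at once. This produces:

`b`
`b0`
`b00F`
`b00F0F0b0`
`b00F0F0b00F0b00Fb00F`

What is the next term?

Applying the rule to each of the 20 symbols of b00F0F0b00F0b00Fb00F gives the pieces b0 0F 0F 0b0 0F 0b0 0F b0 0F 0F 0b0 0F b0 0F 0F 0b0 b0 0F 0F 0b0, which concatenate to the answer.

b00F0F0b00F0b00Fb00F0F0b00Fb00F0F0b0b00F0F0b0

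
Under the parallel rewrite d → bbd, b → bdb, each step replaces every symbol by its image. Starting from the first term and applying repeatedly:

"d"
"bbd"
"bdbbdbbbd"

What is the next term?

bdbbbdbdbbdbbbdbdbbdbbdbbbd

Apply φ to bdbbdbbbd symbol by symbol: b→bdb, d→bbd, b→bdb, b→bdb, d→bbd, b→bdb, b→bdb, b→bdb, d→bbd; joined: bdb bbd bdb bdb bbd bdb bdb bdb bbd.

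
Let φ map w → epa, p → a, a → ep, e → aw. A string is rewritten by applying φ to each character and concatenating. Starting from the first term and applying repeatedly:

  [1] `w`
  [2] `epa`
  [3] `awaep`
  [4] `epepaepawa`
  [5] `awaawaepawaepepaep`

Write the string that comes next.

Rewriting the 18 symbols of awaawaepawaepepaep one by one yields ep epa ep ep epa ep aw a ep epa ep aw a aw a ep aw a; concatenated:

epepaepepepaepawaepepaepawaawaepawa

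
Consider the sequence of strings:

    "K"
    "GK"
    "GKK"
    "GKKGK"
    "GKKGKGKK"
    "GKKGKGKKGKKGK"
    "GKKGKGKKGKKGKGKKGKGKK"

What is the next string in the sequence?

GKKGKGKKGKKGKGKKGKGKKGKKGKGKKGKKGK

From term 3 onward, concatenate the last term with the second-to-last: GK·K = GKK, GKK·GK = GKKGK, …
Continuing: GKKGKGKKGKKGKGKKGKGKK · GKKGKGKKGKKGK gives term 8.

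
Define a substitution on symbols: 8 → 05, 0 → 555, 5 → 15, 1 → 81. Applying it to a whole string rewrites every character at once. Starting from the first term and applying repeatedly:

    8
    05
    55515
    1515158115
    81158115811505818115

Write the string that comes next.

φ(81158115811505818115) expands symbol-by-symbol to 05 81 81 15 05 81 81 15 05 81 81 15 555 15 05 81 05 81 81 15; joining the 20 pieces gives the next term.

05818115058181150581811555515058105818115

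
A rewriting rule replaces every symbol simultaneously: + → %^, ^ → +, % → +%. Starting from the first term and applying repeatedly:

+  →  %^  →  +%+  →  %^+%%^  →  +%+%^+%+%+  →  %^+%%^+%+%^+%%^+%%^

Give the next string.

+%+%^+%+%+%^+%%^+%+%^+%+%+%^+%+%+

Applying the rule to each of the 19 symbols of %^+%%^+%+%^+%%^+%%^ gives the pieces +% + %^ +% +% + %^ +% %^ +% + %^ +% +% + %^ +% +% +, which concatenate to the answer.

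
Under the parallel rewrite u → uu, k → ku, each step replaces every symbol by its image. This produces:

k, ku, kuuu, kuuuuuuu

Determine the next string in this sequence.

Rewriting each symbol of kuuuuuuu: k→ku, u→uu, u→uu, u→uu, u→uu, u→uu, u→uu, u→uu, which concatenates to ku uu uu uu uu uu uu uu.

kuuuuuuuuuuuuuuu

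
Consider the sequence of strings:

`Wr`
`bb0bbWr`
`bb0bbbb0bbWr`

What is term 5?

bb0bbbb0bbbb0bbbb0bbWr

Every step adds bb0bb at the front: s(k+1) = bb0bb·s(k).
From bb0bbbb0bbWr, 2 further steps: bb0bbbb0bbWr → bb0bbbb0bbbb0bbWr → (answer).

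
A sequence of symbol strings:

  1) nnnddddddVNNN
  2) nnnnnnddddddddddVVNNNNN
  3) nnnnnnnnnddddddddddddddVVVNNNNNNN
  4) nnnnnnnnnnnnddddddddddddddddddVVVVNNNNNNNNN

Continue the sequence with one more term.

nnnnnnnnnnnnnnnddddddddddddddddddddddVVVVVNNNNNNNNNNN

Term n consists of 3n n's, followed by 4n+2 d's, followed by n V's, followed by 2n+1 N's (n = 1, 2, …).
Setting n = 5 gives 15, 22, 5, 11 characters in each block.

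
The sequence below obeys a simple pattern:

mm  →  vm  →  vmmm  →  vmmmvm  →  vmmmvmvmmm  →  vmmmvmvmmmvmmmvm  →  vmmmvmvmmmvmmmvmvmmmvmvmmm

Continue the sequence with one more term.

This is a Fibonacci-style word recurrence s(k) = s(k−1)·s(k−2): e.g. vm·mm = vmmm.
So term 8 is vmmmvmvmmmvmmmvmvmmmvmvmmm·vmmmvmvmmmvmmmvm.

vmmmvmvmmmvmmmvmvmmmvmvmmmvmmmvmvmmmvmmmvm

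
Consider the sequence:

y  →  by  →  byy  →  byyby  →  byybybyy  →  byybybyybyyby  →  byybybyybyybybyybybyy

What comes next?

From term 3 onward, concatenate the last term with the second-to-last: by·y = byy, byy·by = byyby, …
The next term joins byybybyybyybybyybybyy and byybybyybyyby.

byybybyybyybybyybybyybyybybyybyyby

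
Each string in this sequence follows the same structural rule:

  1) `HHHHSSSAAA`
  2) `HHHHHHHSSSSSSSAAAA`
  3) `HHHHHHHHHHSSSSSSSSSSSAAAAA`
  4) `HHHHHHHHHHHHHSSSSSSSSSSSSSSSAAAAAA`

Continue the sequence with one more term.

HHHHHHHHHHHHHHHHSSSSSSSSSSSSSSSSSSSAAAAAAA

Each string has the form H^{3n+1} S^{4n-1} A^{n+2} (n = 1, 2, …).
At n = 5 the blocks have lengths 16, 19, 7.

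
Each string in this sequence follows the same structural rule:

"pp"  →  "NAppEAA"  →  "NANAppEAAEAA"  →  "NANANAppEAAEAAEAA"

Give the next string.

NANANANAppEAAEAAEAAEAA

s(k+1) = NA·s(k)·EAA, so each term gains NA as a prefix and EAA as a suffix.
So the next term is NA·NANANAppEAAEAAEAA·EAA.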